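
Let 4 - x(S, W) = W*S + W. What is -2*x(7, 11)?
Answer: 168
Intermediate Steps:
x(S, W) = 4 - W - S*W (x(S, W) = 4 - (W*S + W) = 4 - (S*W + W) = 4 - (W + S*W) = 4 + (-W - S*W) = 4 - W - S*W)
-2*x(7, 11) = -2*(4 - 1*11 - 1*7*11) = -2*(4 - 11 - 77) = -2*(-84) = 168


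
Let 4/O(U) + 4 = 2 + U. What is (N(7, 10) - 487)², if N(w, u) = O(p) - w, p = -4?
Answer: 2202256/9 ≈ 2.4470e+5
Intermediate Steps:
O(U) = 4/(-2 + U) (O(U) = 4/(-4 + (2 + U)) = 4/(-2 + U))
N(w, u) = -⅔ - w (N(w, u) = 4/(-2 - 4) - w = 4/(-6) - w = 4*(-⅙) - w = -⅔ - w)
(N(7, 10) - 487)² = ((-⅔ - 1*7) - 487)² = ((-⅔ - 7) - 487)² = (-23/3 - 487)² = (-1484/3)² = 2202256/9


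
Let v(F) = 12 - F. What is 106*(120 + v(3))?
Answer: 13674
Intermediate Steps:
106*(120 + v(3)) = 106*(120 + (12 - 1*3)) = 106*(120 + (12 - 3)) = 106*(120 + 9) = 106*129 = 13674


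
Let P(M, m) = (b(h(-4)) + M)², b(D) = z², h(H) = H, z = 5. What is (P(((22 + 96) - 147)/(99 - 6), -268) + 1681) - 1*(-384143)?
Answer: 3342263392/8649 ≈ 3.8643e+5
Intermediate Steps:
b(D) = 25 (b(D) = 5² = 25)
P(M, m) = (25 + M)²
(P(((22 + 96) - 147)/(99 - 6), -268) + 1681) - 1*(-384143) = ((25 + ((22 + 96) - 147)/(99 - 6))² + 1681) - 1*(-384143) = ((25 + (118 - 147)/93)² + 1681) + 384143 = ((25 - 29*1/93)² + 1681) + 384143 = ((25 - 29/93)² + 1681) + 384143 = ((2296/93)² + 1681) + 384143 = (5271616/8649 + 1681) + 384143 = 19810585/8649 + 384143 = 3342263392/8649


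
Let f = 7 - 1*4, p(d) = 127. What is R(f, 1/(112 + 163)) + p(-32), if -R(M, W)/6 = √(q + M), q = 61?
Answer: 79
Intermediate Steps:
f = 3 (f = 7 - 4 = 3)
R(M, W) = -6*√(61 + M)
R(f, 1/(112 + 163)) + p(-32) = -6*√(61 + 3) + 127 = -6*√64 + 127 = -6*8 + 127 = -48 + 127 = 79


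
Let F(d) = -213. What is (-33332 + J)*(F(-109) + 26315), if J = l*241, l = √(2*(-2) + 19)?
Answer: -870031864 + 6290582*√15 ≈ -8.4567e+8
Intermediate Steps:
l = √15 (l = √(-4 + 19) = √15 ≈ 3.8730)
J = 241*√15 (J = √15*241 = 241*√15 ≈ 933.39)
(-33332 + J)*(F(-109) + 26315) = (-33332 + 241*√15)*(-213 + 26315) = (-33332 + 241*√15)*26102 = -870031864 + 6290582*√15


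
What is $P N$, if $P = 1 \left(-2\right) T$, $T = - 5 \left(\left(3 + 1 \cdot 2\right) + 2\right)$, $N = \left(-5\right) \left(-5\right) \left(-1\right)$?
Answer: $-1750$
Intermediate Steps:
$N = -25$ ($N = 25 \left(-1\right) = -25$)
$T = -35$ ($T = - 5 \left(\left(3 + 2\right) + 2\right) = - 5 \left(5 + 2\right) = \left(-5\right) 7 = -35$)
$P = 70$ ($P = 1 \left(-2\right) \left(-35\right) = \left(-2\right) \left(-35\right) = 70$)
$P N = 70 \left(-25\right) = -1750$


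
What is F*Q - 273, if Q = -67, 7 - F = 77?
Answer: 4417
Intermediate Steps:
F = -70 (F = 7 - 1*77 = 7 - 77 = -70)
F*Q - 273 = -70*(-67) - 273 = 4690 - 273 = 4417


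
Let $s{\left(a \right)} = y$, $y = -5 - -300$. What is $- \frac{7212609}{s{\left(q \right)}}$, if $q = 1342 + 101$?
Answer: $- \frac{7212609}{295} \approx -24450.0$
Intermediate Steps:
$q = 1443$
$y = 295$ ($y = -5 + 300 = 295$)
$s{\left(a \right)} = 295$
$- \frac{7212609}{s{\left(q \right)}} = - \frac{7212609}{295}$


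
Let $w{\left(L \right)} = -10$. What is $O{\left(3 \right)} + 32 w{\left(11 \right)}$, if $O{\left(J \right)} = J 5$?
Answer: $-305$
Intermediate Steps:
$O{\left(J \right)} = 5 J$
$O{\left(3 \right)} + 32 w{\left(11 \right)} = 5 \cdot 3 + 32 \left(-10\right) = 15 - 320 = -305$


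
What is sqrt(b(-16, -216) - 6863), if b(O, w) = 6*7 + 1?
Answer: 2*I*sqrt(1705) ≈ 82.583*I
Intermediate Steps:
b(O, w) = 43 (b(O, w) = 42 + 1 = 43)
sqrt(b(-16, -216) - 6863) = sqrt(43 - 6863) = sqrt(-6820) = 2*I*sqrt(1705)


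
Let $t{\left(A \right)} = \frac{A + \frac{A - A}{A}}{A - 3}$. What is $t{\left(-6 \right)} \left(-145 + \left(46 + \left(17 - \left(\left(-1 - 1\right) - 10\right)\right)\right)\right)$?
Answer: $- \frac{140}{3} \approx -46.667$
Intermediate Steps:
$t{\left(A \right)} = \frac{A}{-3 + A}$ ($t{\left(A \right)} = \frac{A + \frac{0}{A}}{-3 + A} = \frac{A + 0}{-3 + A} = \frac{A}{-3 + A}$)
$t{\left(-6 \right)} \left(-145 + \left(46 + \left(17 - \left(\left(-1 - 1\right) - 10\right)\right)\right)\right) = - \frac{6}{-3 - 6} \left(-145 + \left(46 + \left(17 - \left(\left(-1 - 1\right) - 10\right)\right)\right)\right) = - \frac{6}{-9} \left(-145 + \left(46 + \left(17 - \left(-2 - 10\right)\right)\right)\right) = \left(-6\right) \left(- \frac{1}{9}\right) \left(-145 + \left(46 + \left(17 - -12\right)\right)\right) = \frac{2 \left(-145 + \left(46 + \left(17 + 12\right)\right)\right)}{3} = \frac{2 \left(-145 + \left(46 + 29\right)\right)}{3} = \frac{2 \left(-145 + 75\right)}{3} = \frac{2}{3} \left(-70\right) = - \frac{140}{3}$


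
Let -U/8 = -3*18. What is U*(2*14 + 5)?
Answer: 14256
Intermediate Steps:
U = 432 (U = -(-24)*18 = -8*(-54) = 432)
U*(2*14 + 5) = 432*(2*14 + 5) = 432*(28 + 5) = 432*33 = 14256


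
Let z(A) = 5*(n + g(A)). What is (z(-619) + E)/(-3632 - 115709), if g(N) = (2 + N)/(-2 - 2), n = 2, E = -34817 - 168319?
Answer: 809419/477364 ≈ 1.6956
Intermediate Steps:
E = -203136
g(N) = -1/2 - N/4 (g(N) = (2 + N)/(-4) = (2 + N)*(-1/4) = -1/2 - N/4)
z(A) = 15/2 - 5*A/4 (z(A) = 5*(2 + (-1/2 - A/4)) = 5*(3/2 - A/4) = 15/2 - 5*A/4)
(z(-619) + E)/(-3632 - 115709) = ((15/2 - 5/4*(-619)) - 203136)/(-3632 - 115709) = ((15/2 + 3095/4) - 203136)/(-119341) = (3125/4 - 203136)*(-1/119341) = -809419/4*(-1/119341) = 809419/477364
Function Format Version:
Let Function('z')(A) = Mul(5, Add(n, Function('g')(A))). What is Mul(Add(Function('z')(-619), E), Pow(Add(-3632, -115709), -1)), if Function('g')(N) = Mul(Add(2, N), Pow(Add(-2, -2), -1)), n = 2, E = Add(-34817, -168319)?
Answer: Rational(809419, 477364) ≈ 1.6956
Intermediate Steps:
E = -203136
Function('g')(N) = Add(Rational(-1, 2), Mul(Rational(-1, 4), N)) (Function('g')(N) = Mul(Add(2, N), Pow(-4, -1)) = Mul(Add(2, N), Rational(-1, 4)) = Add(Rational(-1, 2), Mul(Rational(-1, 4), N)))
Function('z')(A) = Add(Rational(15, 2), Mul(Rational(-5, 4), A)) (Function('z')(A) = Mul(5, Add(2, Add(Rational(-1, 2), Mul(Rational(-1, 4), A)))) = Mul(5, Add(Rational(3, 2), Mul(Rational(-1, 4), A))) = Add(Rational(15, 2), Mul(Rational(-5, 4), A)))
Mul(Add(Function('z')(-619), E), Pow(Add(-3632, -115709), -1)) = Mul(Add(Add(Rational(15, 2), Mul(Rational(-5, 4), -619)), -203136), Pow(Add(-3632, -115709), -1)) = Mul(Add(Add(Rational(15, 2), Rational(3095, 4)), -203136), Pow(-119341, -1)) = Mul(Add(Rational(3125, 4), -203136), Rational(-1, 119341)) = Mul(Rational(-809419, 4), Rational(-1, 119341)) = Rational(809419, 477364)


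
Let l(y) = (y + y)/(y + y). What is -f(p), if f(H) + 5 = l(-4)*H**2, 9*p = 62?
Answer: -3439/81 ≈ -42.457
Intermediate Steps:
l(y) = 1 (l(y) = (2*y)/((2*y)) = (2*y)*(1/(2*y)) = 1)
p = 62/9 (p = (1/9)*62 = 62/9 ≈ 6.8889)
f(H) = -5 + H**2 (f(H) = -5 + 1*H**2 = -5 + H**2)
-f(p) = -(-5 + (62/9)**2) = -(-5 + 3844/81) = -1*3439/81 = -3439/81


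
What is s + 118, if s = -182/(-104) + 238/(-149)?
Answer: 70419/596 ≈ 118.15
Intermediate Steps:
s = 91/596 (s = -182*(-1/104) + 238*(-1/149) = 7/4 - 238/149 = 91/596 ≈ 0.15268)
s + 118 = 91/596 + 118 = 70419/596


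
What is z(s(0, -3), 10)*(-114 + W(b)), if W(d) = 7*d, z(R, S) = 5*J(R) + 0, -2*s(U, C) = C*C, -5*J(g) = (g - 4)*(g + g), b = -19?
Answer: 37791/2 ≈ 18896.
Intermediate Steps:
J(g) = -2*g*(-4 + g)/5 (J(g) = -(g - 4)*(g + g)/5 = -(-4 + g)*2*g/5 = -2*g*(-4 + g)/5)
s(U, C) = -C**2/2 (s(U, C) = -C*C/2 = -C**2/2)
z(R, S) = 2*R*(4 - R) (z(R, S) = 5*(2*R*(4 - R)/5) + 0 = 2*R*(4 - R) + 0 = 2*R*(4 - R))
z(s(0, -3), 10)*(-114 + W(b)) = (2*(-1/2*(-3)**2)*(4 - (-1)*(-3)**2/2))*(-114 + 7*(-19)) = (2*(-1/2*9)*(4 - (-1)*9/2))*(-114 - 133) = (2*(-9/2)*(4 - 1*(-9/2)))*(-247) = (2*(-9/2)*(4 + 9/2))*(-247) = (2*(-9/2)*(17/2))*(-247) = -153/2*(-247) = 37791/2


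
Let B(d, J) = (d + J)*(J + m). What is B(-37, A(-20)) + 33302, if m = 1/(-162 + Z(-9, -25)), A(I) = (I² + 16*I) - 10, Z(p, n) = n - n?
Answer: 1923037/54 ≈ 35612.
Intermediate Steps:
Z(p, n) = 0
A(I) = -10 + I² + 16*I
m = -1/162 (m = 1/(-162 + 0) = 1/(-162) = -1/162 ≈ -0.0061728)
B(d, J) = (-1/162 + J)*(J + d) (B(d, J) = (d + J)*(J - 1/162) = (J + d)*(-1/162 + J) = (-1/162 + J)*(J + d))
B(-37, A(-20)) + 33302 = ((-10 + (-20)² + 16*(-20))² - (-10 + (-20)² + 16*(-20))/162 - 1/162*(-37) + (-10 + (-20)² + 16*(-20))*(-37)) + 33302 = ((-10 + 400 - 320)² - (-10 + 400 - 320)/162 + 37/162 + (-10 + 400 - 320)*(-37)) + 33302 = (70² - 1/162*70 + 37/162 + 70*(-37)) + 33302 = (4900 - 35/81 + 37/162 - 2590) + 33302 = 124729/54 + 33302 = 1923037/54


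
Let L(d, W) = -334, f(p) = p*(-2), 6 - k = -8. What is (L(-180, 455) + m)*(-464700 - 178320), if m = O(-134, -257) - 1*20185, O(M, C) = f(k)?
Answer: 13212131940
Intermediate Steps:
k = 14 (k = 6 - 1*(-8) = 6 + 8 = 14)
f(p) = -2*p
O(M, C) = -28 (O(M, C) = -2*14 = -28)
m = -20213 (m = -28 - 1*20185 = -28 - 20185 = -20213)
(L(-180, 455) + m)*(-464700 - 178320) = (-334 - 20213)*(-464700 - 178320) = -20547*(-643020) = 13212131940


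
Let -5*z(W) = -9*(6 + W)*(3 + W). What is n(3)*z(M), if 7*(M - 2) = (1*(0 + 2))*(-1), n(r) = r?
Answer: 48114/245 ≈ 196.38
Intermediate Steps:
M = 12/7 (M = 2 + ((1*(0 + 2))*(-1))/7 = 2 + ((1*2)*(-1))/7 = 2 + (2*(-1))/7 = 2 + (1/7)*(-2) = 2 - 2/7 = 12/7 ≈ 1.7143)
z(W) = 9*(3 + W)*(6 + W)/5 (z(W) = -(-9)*(6 + W)*(3 + W)/5 = -(-9)*(3 + W)*(6 + W)/5 = 9*(3 + W)*(6 + W)/5)
n(3)*z(M) = 3*(162/5 + 9*(12/7)**2/5 + (81/5)*(12/7)) = 3*(162/5 + (9/5)*(144/49) + 972/35) = 3*(162/5 + 1296/245 + 972/35) = 3*(16038/245) = 48114/245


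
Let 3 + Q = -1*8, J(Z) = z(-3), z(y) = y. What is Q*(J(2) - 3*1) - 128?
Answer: -62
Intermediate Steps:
J(Z) = -3
Q = -11 (Q = -3 - 1*8 = -3 - 8 = -11)
Q*(J(2) - 3*1) - 128 = -11*(-3 - 3*1) - 128 = -11*(-3 - 3) - 128 = -11*(-6) - 128 = 66 - 128 = -62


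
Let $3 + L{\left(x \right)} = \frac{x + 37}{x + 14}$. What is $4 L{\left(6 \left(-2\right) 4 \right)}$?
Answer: $- \frac{182}{17} \approx -10.706$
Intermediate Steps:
$L{\left(x \right)} = -3 + \frac{37 + x}{14 + x}$ ($L{\left(x \right)} = -3 + \frac{x + 37}{x + 14} = -3 + \frac{37 + x}{14 + x}$)
$4 L{\left(6 \left(-2\right) 4 \right)} = 4 \frac{-5 - 2 \cdot 6 \left(-2\right) 4}{14 + 6 \left(-2\right) 4} = 4 \frac{-5 - 2 \left(\left(-12\right) 4\right)}{14 - 48} = 4 \frac{-5 - -96}{14 - 48} = 4 \frac{-5 + 96}{-34} = 4 \left(\left(- \frac{1}{34}\right) 91\right) = 4 \left(- \frac{91}{34}\right) = - \frac{182}{17}$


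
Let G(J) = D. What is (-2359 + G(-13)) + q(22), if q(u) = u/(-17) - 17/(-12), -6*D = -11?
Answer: -160279/68 ≈ -2357.0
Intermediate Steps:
D = 11/6 (D = -1/6*(-11) = 11/6 ≈ 1.8333)
G(J) = 11/6
q(u) = 17/12 - u/17 (q(u) = u*(-1/17) - 17*(-1/12) = -u/17 + 17/12 = 17/12 - u/17)
(-2359 + G(-13)) + q(22) = (-2359 + 11/6) + (17/12 - 1/17*22) = -14143/6 + (17/12 - 22/17) = -14143/6 + 25/204 = -160279/68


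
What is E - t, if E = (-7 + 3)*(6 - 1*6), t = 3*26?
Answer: -78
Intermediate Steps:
t = 78
E = 0 (E = -4*(6 - 6) = -4*0 = 0)
E - t = 0 - 1*78 = 0 - 78 = -78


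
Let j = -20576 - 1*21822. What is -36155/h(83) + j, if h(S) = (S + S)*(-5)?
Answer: -7030837/166 ≈ -42354.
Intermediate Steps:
h(S) = -10*S (h(S) = (2*S)*(-5) = -10*S)
j = -42398 (j = -20576 - 21822 = -42398)
-36155/h(83) + j = -36155/((-10*83)) - 42398 = -36155/(-830) - 42398 = -36155*(-1/830) - 42398 = 7231/166 - 42398 = -7030837/166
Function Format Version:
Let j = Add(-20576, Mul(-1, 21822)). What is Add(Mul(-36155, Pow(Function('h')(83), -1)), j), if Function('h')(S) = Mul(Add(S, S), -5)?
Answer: Rational(-7030837, 166) ≈ -42354.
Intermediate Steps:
Function('h')(S) = Mul(-10, S) (Function('h')(S) = Mul(Mul(2, S), -5) = Mul(-10, S))
j = -42398 (j = Add(-20576, -21822) = -42398)
Add(Mul(-36155, Pow(Function('h')(83), -1)), j) = Add(Mul(-36155, Pow(Mul(-10, 83), -1)), -42398) = Add(Mul(-36155, Pow(-830, -1)), -42398) = Add(Mul(-36155, Rational(-1, 830)), -42398) = Add(Rational(7231, 166), -42398) = Rational(-7030837, 166)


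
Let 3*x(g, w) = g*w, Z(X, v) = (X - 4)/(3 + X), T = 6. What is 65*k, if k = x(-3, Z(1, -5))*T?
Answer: 585/2 ≈ 292.50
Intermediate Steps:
Z(X, v) = (-4 + X)/(3 + X)
x(g, w) = g*w/3 (x(g, w) = (g*w)/3 = g*w/3)
k = 9/2 (k = ((⅓)*(-3)*((-4 + 1)/(3 + 1)))*6 = ((⅓)*(-3)*(-3/4))*6 = ((⅓)*(-3)*((¼)*(-3)))*6 = ((⅓)*(-3)*(-¾))*6 = (¾)*6 = 9/2 ≈ 4.5000)
65*k = 65*(9/2) = 585/2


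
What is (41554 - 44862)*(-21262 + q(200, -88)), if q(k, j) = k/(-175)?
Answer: 492369336/7 ≈ 7.0338e+7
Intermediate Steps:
q(k, j) = -k/175 (q(k, j) = k*(-1/175) = -k/175)
(41554 - 44862)*(-21262 + q(200, -88)) = (41554 - 44862)*(-21262 - 1/175*200) = -3308*(-21262 - 8/7) = -3308*(-148842/7) = 492369336/7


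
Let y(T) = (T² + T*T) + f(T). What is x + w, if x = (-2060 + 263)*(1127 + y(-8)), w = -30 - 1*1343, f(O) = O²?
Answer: -2371616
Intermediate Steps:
y(T) = 3*T² (y(T) = (T² + T*T) + T² = (T² + T²) + T² = 2*T² + T² = 3*T²)
w = -1373 (w = -30 - 1343 = -1373)
x = -2370243 (x = (-2060 + 263)*(1127 + 3*(-8)²) = -1797*(1127 + 3*64) = -1797*(1127 + 192) = -1797*1319 = -2370243)
x + w = -2370243 - 1373 = -2371616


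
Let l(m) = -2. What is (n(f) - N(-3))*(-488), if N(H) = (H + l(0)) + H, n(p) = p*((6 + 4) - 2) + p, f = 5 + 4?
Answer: -43432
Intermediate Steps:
f = 9
n(p) = 9*p (n(p) = p*(10 - 2) + p = p*8 + p = 8*p + p = 9*p)
N(H) = -2 + 2*H (N(H) = (H - 2) + H = (-2 + H) + H = -2 + 2*H)
(n(f) - N(-3))*(-488) = (9*9 - (-2 + 2*(-3)))*(-488) = (81 - (-2 - 6))*(-488) = (81 - 1*(-8))*(-488) = (81 + 8)*(-488) = 89*(-488) = -43432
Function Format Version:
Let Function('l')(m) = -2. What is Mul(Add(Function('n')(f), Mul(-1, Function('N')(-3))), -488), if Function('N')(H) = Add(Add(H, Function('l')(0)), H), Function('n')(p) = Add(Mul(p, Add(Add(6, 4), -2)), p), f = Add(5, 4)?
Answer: -43432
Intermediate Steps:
f = 9
Function('n')(p) = Mul(9, p) (Function('n')(p) = Add(Mul(p, Add(10, -2)), p) = Add(Mul(p, 8), p) = Add(Mul(8, p), p) = Mul(9, p))
Function('N')(H) = Add(-2, Mul(2, H)) (Function('N')(H) = Add(Add(H, -2), H) = Add(Add(-2, H), H) = Add(-2, Mul(2, H)))
Mul(Add(Function('n')(f), Mul(-1, Function('N')(-3))), -488) = Mul(Add(Mul(9, 9), Mul(-1, Add(-2, Mul(2, -3)))), -488) = Mul(Add(81, Mul(-1, Add(-2, -6))), -488) = Mul(Add(81, Mul(-1, -8)), -488) = Mul(Add(81, 8), -488) = Mul(89, -488) = -43432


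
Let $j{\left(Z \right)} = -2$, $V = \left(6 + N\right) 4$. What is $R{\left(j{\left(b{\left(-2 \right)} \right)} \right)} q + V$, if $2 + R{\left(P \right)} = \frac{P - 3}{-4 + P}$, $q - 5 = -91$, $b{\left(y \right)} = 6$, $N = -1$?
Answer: $\frac{361}{3} \approx 120.33$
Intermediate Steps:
$q = -86$ ($q = 5 - 91 = -86$)
$V = 20$ ($V = \left(6 - 1\right) 4 = 5 \cdot 4 = 20$)
$R{\left(P \right)} = -2 + \frac{-3 + P}{-4 + P}$ ($R{\left(P \right)} = -2 + \frac{P - 3}{-4 + P} = -2 + \frac{-3 + P}{-4 + P}$)
$R{\left(j{\left(b{\left(-2 \right)} \right)} \right)} q + V = \frac{5 - -2}{-4 - 2} \left(-86\right) + 20 = \frac{5 + 2}{-6} \left(-86\right) + 20 = \left(- \frac{1}{6}\right) 7 \left(-86\right) + 20 = \left(- \frac{7}{6}\right) \left(-86\right) + 20 = \frac{301}{3} + 20 = \frac{361}{3}$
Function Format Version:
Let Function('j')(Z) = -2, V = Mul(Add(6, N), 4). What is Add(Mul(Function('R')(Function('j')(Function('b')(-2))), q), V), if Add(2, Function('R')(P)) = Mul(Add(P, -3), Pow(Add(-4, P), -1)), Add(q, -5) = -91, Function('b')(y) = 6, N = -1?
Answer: Rational(361, 3) ≈ 120.33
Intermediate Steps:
q = -86 (q = Add(5, -91) = -86)
V = 20 (V = Mul(Add(6, -1), 4) = Mul(5, 4) = 20)
Function('R')(P) = Add(-2, Mul(Pow(Add(-4, P), -1), Add(-3, P))) (Function('R')(P) = Add(-2, Mul(Add(P, -3), Pow(Add(-4, P), -1))) = Add(-2, Mul(Add(-3, P), Pow(Add(-4, P), -1))) = Add(-2, Mul(Pow(Add(-4, P), -1), Add(-3, P))))
Add(Mul(Function('R')(Function('j')(Function('b')(-2))), q), V) = Add(Mul(Mul(Pow(Add(-4, -2), -1), Add(5, Mul(-1, -2))), -86), 20) = Add(Mul(Mul(Pow(-6, -1), Add(5, 2)), -86), 20) = Add(Mul(Mul(Rational(-1, 6), 7), -86), 20) = Add(Mul(Rational(-7, 6), -86), 20) = Add(Rational(301, 3), 20) = Rational(361, 3)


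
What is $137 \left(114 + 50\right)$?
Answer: $22468$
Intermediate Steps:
$137 \left(114 + 50\right) = 137 \cdot 164 = 22468$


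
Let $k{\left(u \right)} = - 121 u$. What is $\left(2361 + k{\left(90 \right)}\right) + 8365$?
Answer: $-164$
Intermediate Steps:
$\left(2361 + k{\left(90 \right)}\right) + 8365 = \left(2361 - 10890\right) + 8365 = -8529 + 8365 = -164$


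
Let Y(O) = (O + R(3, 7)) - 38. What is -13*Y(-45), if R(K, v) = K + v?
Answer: 949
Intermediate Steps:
Y(O) = -28 + O (Y(O) = (O + (3 + 7)) - 38 = (O + 10) - 38 = (10 + O) - 38 = -28 + O)
-13*Y(-45) = -13*(-28 - 45) = -13*(-73) = 949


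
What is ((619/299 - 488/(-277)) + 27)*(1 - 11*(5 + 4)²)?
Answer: -2272700440/82823 ≈ -27440.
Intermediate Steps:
((619/299 - 488/(-277)) + 27)*(1 - 11*(5 + 4)²) = ((619*(1/299) - 488*(-1/277)) + 27)*(1 - 11*9²) = ((619/299 + 488/277) + 27)*(1 - 11*81) = (317375/82823 + 27)*(1 - 891) = (2553596/82823)*(-890) = -2272700440/82823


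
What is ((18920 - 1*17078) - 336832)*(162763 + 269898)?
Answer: -144937108390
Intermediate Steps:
((18920 - 1*17078) - 336832)*(162763 + 269898) = ((18920 - 17078) - 336832)*432661 = (1842 - 336832)*432661 = -334990*432661 = -144937108390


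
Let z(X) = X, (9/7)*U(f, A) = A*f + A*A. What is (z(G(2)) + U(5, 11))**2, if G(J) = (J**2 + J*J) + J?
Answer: 1747684/81 ≈ 21576.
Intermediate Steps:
G(J) = J + 2*J**2 (G(J) = (J**2 + J**2) + J = 2*J**2 + J = J + 2*J**2)
U(f, A) = 7*A**2/9 + 7*A*f/9 (U(f, A) = 7*(A*f + A*A)/9 = 7*(A*f + A**2)/9 = 7*(A**2 + A*f)/9 = 7*A**2/9 + 7*A*f/9)
(z(G(2)) + U(5, 11))**2 = (2*(1 + 2*2) + (7/9)*11*(11 + 5))**2 = (2*(1 + 4) + (7/9)*11*16)**2 = (2*5 + 1232/9)**2 = (10 + 1232/9)**2 = (1322/9)**2 = 1747684/81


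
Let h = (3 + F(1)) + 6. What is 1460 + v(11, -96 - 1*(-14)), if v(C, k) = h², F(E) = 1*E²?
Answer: 1560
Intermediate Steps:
F(E) = E²
h = 10 (h = (3 + 1²) + 6 = (3 + 1) + 6 = 4 + 6 = 10)
v(C, k) = 100 (v(C, k) = 10² = 100)
1460 + v(11, -96 - 1*(-14)) = 1460 + 100 = 1560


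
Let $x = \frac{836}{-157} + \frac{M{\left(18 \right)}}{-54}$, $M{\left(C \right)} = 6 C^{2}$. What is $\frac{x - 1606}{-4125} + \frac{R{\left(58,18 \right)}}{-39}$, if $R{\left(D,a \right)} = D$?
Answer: $- \frac{1831712}{1683825} \approx -1.0878$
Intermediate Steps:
$x = - \frac{6488}{157}$ ($x = \frac{836}{-157} + \frac{6 \cdot 18^{2}}{-54} = 836 \left(- \frac{1}{157}\right) + 6 \cdot 324 \left(- \frac{1}{54}\right) = - \frac{836}{157} + 1944 \left(- \frac{1}{54}\right) = - \frac{836}{157} - 36 = - \frac{6488}{157} \approx -41.325$)
$\frac{x - 1606}{-4125} + \frac{R{\left(58,18 \right)}}{-39} = \frac{- \frac{6488}{157} - 1606}{-4125} + \frac{58}{-39} = \left(- \frac{6488}{157} - 1606\right) \left(- \frac{1}{4125}\right) + 58 \left(- \frac{1}{39}\right) = \left(- \frac{258630}{157}\right) \left(- \frac{1}{4125}\right) - \frac{58}{39} = \frac{17242}{43175} - \frac{58}{39} = - \frac{1831712}{1683825}$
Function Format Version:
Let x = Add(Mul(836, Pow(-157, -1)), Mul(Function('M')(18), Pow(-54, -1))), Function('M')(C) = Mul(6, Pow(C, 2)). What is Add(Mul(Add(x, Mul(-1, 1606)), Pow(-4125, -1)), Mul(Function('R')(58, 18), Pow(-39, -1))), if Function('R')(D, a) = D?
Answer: Rational(-1831712, 1683825) ≈ -1.0878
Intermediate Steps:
x = Rational(-6488, 157) (x = Add(Mul(836, Pow(-157, -1)), Mul(Mul(6, Pow(18, 2)), Pow(-54, -1))) = Add(Mul(836, Rational(-1, 157)), Mul(Mul(6, 324), Rational(-1, 54))) = Add(Rational(-836, 157), Mul(1944, Rational(-1, 54))) = Add(Rational(-836, 157), -36) = Rational(-6488, 157) ≈ -41.325)
Add(Mul(Add(x, Mul(-1, 1606)), Pow(-4125, -1)), Mul(Function('R')(58, 18), Pow(-39, -1))) = Add(Mul(Add(Rational(-6488, 157), Mul(-1, 1606)), Pow(-4125, -1)), Mul(58, Pow(-39, -1))) = Add(Mul(Add(Rational(-6488, 157), -1606), Rational(-1, 4125)), Mul(58, Rational(-1, 39))) = Add(Mul(Rational(-258630, 157), Rational(-1, 4125)), Rational(-58, 39)) = Add(Rational(17242, 43175), Rational(-58, 39)) = Rational(-1831712, 1683825)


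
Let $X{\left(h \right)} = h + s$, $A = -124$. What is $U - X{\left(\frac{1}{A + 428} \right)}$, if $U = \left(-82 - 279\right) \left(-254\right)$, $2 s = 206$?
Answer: $\frac{27843663}{304} \approx 91591.0$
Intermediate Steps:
$s = 103$ ($s = \frac{1}{2} \cdot 206 = 103$)
$X{\left(h \right)} = 103 + h$ ($X{\left(h \right)} = h + 103 = 103 + h$)
$U = 91694$ ($U = \left(-361\right) \left(-254\right) = 91694$)
$U - X{\left(\frac{1}{A + 428} \right)} = 91694 - \left(103 + \frac{1}{-124 + 428}\right) = 91694 - \left(103 + \frac{1}{304}\right) = 91694 - \frac{31313}{304} = \frac{27843663}{304}$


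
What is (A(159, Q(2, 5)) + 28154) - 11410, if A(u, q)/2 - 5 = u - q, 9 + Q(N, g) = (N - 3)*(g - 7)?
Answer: 17086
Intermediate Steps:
Q(N, g) = -9 + (-7 + g)*(-3 + N) (Q(N, g) = -9 + (N - 3)*(g - 7) = -9 + (-3 + N)*(-7 + g) = -9 + (-7 + g)*(-3 + N))
A(u, q) = 10 - 2*q + 2*u (A(u, q) = 10 + 2*(u - q) = 10 + (-2*q + 2*u) = 10 - 2*q + 2*u)
(A(159, Q(2, 5)) + 28154) - 11410 = ((10 - 2*(12 - 7*2 - 3*5 + 2*5) + 2*159) + 28154) - 11410 = ((10 - 2*(12 - 14 - 15 + 10) + 318) + 28154) - 11410 = ((10 - 2*(-7) + 318) + 28154) - 11410 = ((10 + 14 + 318) + 28154) - 11410 = (342 + 28154) - 11410 = 28496 - 11410 = 17086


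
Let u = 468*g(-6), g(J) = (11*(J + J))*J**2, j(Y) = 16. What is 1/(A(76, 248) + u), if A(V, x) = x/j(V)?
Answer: -2/4447841 ≈ -4.4966e-7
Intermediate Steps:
g(J) = 22*J**3 (g(J) = (11*(2*J))*J**2 = (22*J)*J**2 = 22*J**3)
u = -2223936 (u = 468*(22*(-6)**3) = 468*(22*(-216)) = 468*(-4752) = -2223936)
A(V, x) = x/16
1/(A(76, 248) + u) = 1/((1/16)*248 - 2223936) = 1/(31/2 - 2223936) = 1/(-4447841/2) = -2/4447841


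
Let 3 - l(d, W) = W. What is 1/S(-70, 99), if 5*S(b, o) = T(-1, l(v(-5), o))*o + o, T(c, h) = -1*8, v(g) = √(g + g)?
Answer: -5/693 ≈ -0.0072150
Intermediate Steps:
v(g) = √2*√g (v(g) = √(2*g) = √2*√g)
l(d, W) = 3 - W
T(c, h) = -8
S(b, o) = -7*o/5 (S(b, o) = (-8*o + o)/5 = (-7*o)/5 = -7*o/5)
1/S(-70, 99) = 1/(-7/5*99) = 1/(-693/5) = -5/693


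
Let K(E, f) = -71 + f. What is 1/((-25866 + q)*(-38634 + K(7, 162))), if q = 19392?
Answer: 1/249527382 ≈ 4.0076e-9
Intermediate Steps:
1/((-25866 + q)*(-38634 + K(7, 162))) = 1/((-25866 + 19392)*(-38634 + (-71 + 162))) = 1/(-6474*(-38634 + 91)) = 1/(-6474*(-38543)) = 1/249527382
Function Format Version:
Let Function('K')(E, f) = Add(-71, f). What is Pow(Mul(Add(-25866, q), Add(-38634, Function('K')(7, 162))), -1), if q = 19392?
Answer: Rational(1, 249527382) ≈ 4.0076e-9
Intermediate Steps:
Pow(Mul(Add(-25866, q), Add(-38634, Function('K')(7, 162))), -1) = Pow(Mul(Add(-25866, 19392), Add(-38634, Add(-71, 162))), -1) = Pow(Mul(-6474, Add(-38634, 91)), -1) = Pow(Mul(-6474, -38543), -1) = Pow(249527382, -1) = Rational(1, 249527382)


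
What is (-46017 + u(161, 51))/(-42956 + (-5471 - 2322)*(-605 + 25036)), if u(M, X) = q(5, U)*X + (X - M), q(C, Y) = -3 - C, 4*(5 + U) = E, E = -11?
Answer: 46535/190433739 ≈ 0.00024436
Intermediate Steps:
U = -31/4 (U = -5 + (¼)*(-11) = -5 - 11/4 = -31/4 ≈ -7.7500)
u(M, X) = -M - 7*X (u(M, X) = (-3 - 1*5)*X + (X - M) = (-3 - 5)*X + (X - M) = -8*X + (X - M) = -M - 7*X)
(-46017 + u(161, 51))/(-42956 + (-5471 - 2322)*(-605 + 25036)) = (-46017 + (-1*161 - 7*51))/(-42956 + (-5471 - 2322)*(-605 + 25036)) = (-46017 + (-161 - 357))/(-42956 - 7793*24431) = (-46017 - 518)/(-42956 - 190390783) = -46535/(-190433739) = -46535*(-1/190433739) = 46535/190433739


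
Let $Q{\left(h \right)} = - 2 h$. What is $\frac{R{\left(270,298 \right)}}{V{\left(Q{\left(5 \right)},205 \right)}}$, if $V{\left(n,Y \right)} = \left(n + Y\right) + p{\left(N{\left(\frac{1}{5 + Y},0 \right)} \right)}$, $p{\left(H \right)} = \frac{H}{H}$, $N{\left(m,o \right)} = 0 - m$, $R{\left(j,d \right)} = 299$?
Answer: $\frac{299}{196} \approx 1.5255$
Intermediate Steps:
$N{\left(m,o \right)} = - m$
$p{\left(H \right)} = 1$
$V{\left(n,Y \right)} = 1 + Y + n$ ($V{\left(n,Y \right)} = \left(n + Y\right) + 1 = \left(Y + n\right) + 1 = 1 + Y + n$)
$\frac{R{\left(270,298 \right)}}{V{\left(Q{\left(5 \right)},205 \right)}} = \frac{299}{1 + 205 - 10} = \frac{299}{196}$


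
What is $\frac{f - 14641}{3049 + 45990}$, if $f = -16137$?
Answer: $- \frac{30778}{49039} \approx -0.62762$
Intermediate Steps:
$\frac{f - 14641}{3049 + 45990} = \frac{-16137 - 14641}{3049 + 45990} = - \frac{30778}{49039}$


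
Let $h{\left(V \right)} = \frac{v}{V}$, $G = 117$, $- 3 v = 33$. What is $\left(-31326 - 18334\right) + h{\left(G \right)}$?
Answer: $- \frac{5810231}{117} \approx -49660.0$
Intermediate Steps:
$v = -11$ ($v = \left(- \frac{1}{3}\right) 33 = -11$)
$h{\left(V \right)} = - \frac{11}{V}$
$\left(-31326 - 18334\right) + h{\left(G \right)} = \left(-31326 - 18334\right) - \frac{11}{117} = -49660 - \frac{11}{117} = - \frac{5810231}{117}$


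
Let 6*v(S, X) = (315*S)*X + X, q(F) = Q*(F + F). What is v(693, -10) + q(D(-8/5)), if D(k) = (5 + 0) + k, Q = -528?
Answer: -5511256/15 ≈ -3.6742e+5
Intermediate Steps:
D(k) = 5 + k
q(F) = -1056*F (q(F) = -528*(F + F) = -1056*F)
v(S, X) = X/6 + 105*S*X/2 (v(S, X) = ((315*S)*X + X)/6 = (315*S*X + X)/6 = (X + 315*S*X)/6 = X/6 + 105*S*X/2)
v(693, -10) + q(D(-8/5)) = (1/6)*(-10)*(1 + 315*693) - 1056*(5 - 8/5) = (1/6)*(-10)*(1 + 218295) - 1056*(5 - 8*1/5) = (1/6)*(-10)*218296 - 1056*(5 - 8/5) = -1091480/3 - 1056*17/5 = -1091480/3 - 17952/5 = -5511256/15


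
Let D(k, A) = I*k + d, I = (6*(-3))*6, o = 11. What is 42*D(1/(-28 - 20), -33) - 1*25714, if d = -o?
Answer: -52163/2 ≈ -26082.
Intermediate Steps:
I = -108 (I = -18*6 = -108)
d = -11 (d = -1*11 = -11)
D(k, A) = -11 - 108*k (D(k, A) = -108*k - 11 = -11 - 108*k)
42*D(1/(-28 - 20), -33) - 1*25714 = 42*(-11 - 108/(-28 - 20)) - 1*25714 = 42*(-11 - 108/(-48)) - 25714 = 42*(-11 - 108*(-1/48)) - 25714 = 42*(-11 + 9/4) - 25714 = 42*(-35/4) - 25714 = -735/2 - 25714 = -52163/2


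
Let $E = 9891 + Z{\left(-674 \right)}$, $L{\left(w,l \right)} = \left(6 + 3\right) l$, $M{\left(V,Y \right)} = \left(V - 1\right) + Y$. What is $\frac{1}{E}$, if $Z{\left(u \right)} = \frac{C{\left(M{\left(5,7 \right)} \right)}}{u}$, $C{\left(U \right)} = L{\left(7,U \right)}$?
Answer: $\frac{674}{6666435} \approx 0.0001011$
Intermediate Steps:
$M{\left(V,Y \right)} = -1 + V + Y$ ($M{\left(V,Y \right)} = \left(-1 + V\right) + Y = -1 + V + Y$)
$L{\left(w,l \right)} = 9 l$
$C{\left(U \right)} = 9 U$
$Z{\left(u \right)} = \frac{99}{u}$ ($Z{\left(u \right)} = \frac{9 \left(-1 + 5 + 7\right)}{u} = \frac{9 \cdot 11}{u} = \frac{99}{u}$)
$E = \frac{6666435}{674}$ ($E = 9891 + \frac{99}{-674} = 9891 + 99 \left(- \frac{1}{674}\right) = 9891 - \frac{99}{674} = \frac{6666435}{674} \approx 9890.9$)
$\frac{1}{E} = \frac{1}{\frac{6666435}{674}} = \frac{674}{6666435}$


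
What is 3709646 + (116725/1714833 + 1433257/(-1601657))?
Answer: 10188816014285010770/2746574278281 ≈ 3.7096e+6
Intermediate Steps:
3709646 + (116725/1714833 + 1433257/(-1601657)) = 3709646 + (116725*(1/1714833) + 1433257*(-1/1601657)) = 3709646 + (116725/1714833 - 1433257/1601657) = 3709646 - 2270842987756/2746574278281 = 10188816014285010770/2746574278281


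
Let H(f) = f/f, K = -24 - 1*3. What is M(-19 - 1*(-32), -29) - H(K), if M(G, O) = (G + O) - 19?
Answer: -36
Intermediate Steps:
M(G, O) = -19 + G + O
K = -27 (K = -24 - 3 = -27)
H(f) = 1
M(-19 - 1*(-32), -29) - H(K) = (-19 + (-19 - 1*(-32)) - 29) - 1*1 = (-19 + (-19 + 32) - 29) - 1 = (-19 + 13 - 29) - 1 = -35 - 1 = -36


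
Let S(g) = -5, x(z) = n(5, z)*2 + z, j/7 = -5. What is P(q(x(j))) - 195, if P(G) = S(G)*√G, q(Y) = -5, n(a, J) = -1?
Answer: -195 - 5*I*√5 ≈ -195.0 - 11.18*I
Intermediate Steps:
j = -35 (j = 7*(-5) = -35)
x(z) = -2 + z (x(z) = -1*2 + z = -2 + z)
P(G) = -5*√G
P(q(x(j))) - 195 = -5*I*√5 - 195 = -195 - 5*I*√5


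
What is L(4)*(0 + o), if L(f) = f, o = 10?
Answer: 40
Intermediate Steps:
L(4)*(0 + o) = 4*(0 + 10) = 4*10 = 40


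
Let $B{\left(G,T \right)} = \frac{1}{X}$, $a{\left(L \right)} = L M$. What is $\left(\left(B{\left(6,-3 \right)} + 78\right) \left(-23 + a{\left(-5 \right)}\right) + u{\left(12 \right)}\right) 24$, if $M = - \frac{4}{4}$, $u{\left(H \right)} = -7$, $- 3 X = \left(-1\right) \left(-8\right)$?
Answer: $-33702$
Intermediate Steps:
$X = - \frac{8}{3}$ ($X = - \frac{\left(-1\right) \left(-8\right)}{3} = \left(- \frac{1}{3}\right) 8 = - \frac{8}{3} \approx -2.6667$)
$M = -1$ ($M = \left(-4\right) \frac{1}{4} = -1$)
$a{\left(L \right)} = - L$ ($a{\left(L \right)} = L \left(-1\right) = - L$)
$B{\left(G,T \right)} = - \frac{3}{8}$ ($B{\left(G,T \right)} = \frac{1}{- \frac{8}{3}} = - \frac{3}{8}$)
$\left(\left(B{\left(6,-3 \right)} + 78\right) \left(-23 + a{\left(-5 \right)}\right) + u{\left(12 \right)}\right) 24 = \left(\left(- \frac{3}{8} + 78\right) \left(-23 - -5\right) - 7\right) 24 = \left(\frac{621 \left(-23 + 5\right)}{8} - 7\right) 24 = \left(\frac{621}{8} \left(-18\right) - 7\right) 24 = \left(- \frac{5589}{4} - 7\right) 24 = \left(- \frac{5617}{4}\right) 24 = -33702$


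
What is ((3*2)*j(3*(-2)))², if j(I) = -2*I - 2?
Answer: 3600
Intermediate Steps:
j(I) = -2 - 2*I
((3*2)*j(3*(-2)))² = ((3*2)*(-2 - 6*(-2)))² = (6*(-2 - 2*(-6)))² = (6*(-2 + 12))² = (6*10)² = 60² = 3600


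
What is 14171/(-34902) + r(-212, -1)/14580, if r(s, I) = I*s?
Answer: -5533721/14135310 ≈ -0.39148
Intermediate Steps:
14171/(-34902) + r(-212, -1)/14580 = 14171/(-34902) - 1*(-212)/14580 = 14171*(-1/34902) + 212*(1/14580) = -14171/34902 + 53/3645 = -5533721/14135310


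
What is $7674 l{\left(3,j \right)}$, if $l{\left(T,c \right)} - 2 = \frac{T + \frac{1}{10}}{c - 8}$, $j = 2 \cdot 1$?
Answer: $\frac{113831}{10} \approx 11383.0$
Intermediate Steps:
$j = 2$
$l{\left(T,c \right)} = 2 + \frac{\frac{1}{10} + T}{-8 + c}$ ($l{\left(T,c \right)} = 2 + \frac{T + \frac{1}{10}}{c - 8} = 2 + \frac{T + \frac{1}{10}}{-8 + c} = 2 + \frac{\frac{1}{10} + T}{-8 + c}$)
$7674 l{\left(3,j \right)} = 7674 \frac{- \frac{159}{10} + 3 + 2 \cdot 2}{-8 + 2} = 7674 \frac{- \frac{159}{10} + 3 + 4}{-6} = 7674 \left(\left(- \frac{1}{6}\right) \left(- \frac{89}{10}\right)\right) = 7674 \cdot \frac{89}{60} = \frac{113831}{10}$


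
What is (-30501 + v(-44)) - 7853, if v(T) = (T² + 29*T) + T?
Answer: -37738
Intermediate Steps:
v(T) = T² + 30*T
(-30501 + v(-44)) - 7853 = (-30501 - 44*(30 - 44)) - 7853 = (-30501 - 44*(-14)) - 7853 = (-30501 + 616) - 7853 = -29885 - 7853 = -37738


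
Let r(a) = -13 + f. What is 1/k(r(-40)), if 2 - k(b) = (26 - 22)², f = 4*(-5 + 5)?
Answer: -1/14 ≈ -0.071429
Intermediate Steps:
f = 0 (f = 4*0 = 0)
r(a) = -13 (r(a) = -13 + 0 = -13)
k(b) = -14 (k(b) = 2 - (26 - 22)² = 2 - 1*4² = 2 - 1*16 = 2 - 16 = -14)
1/k(r(-40)) = 1/(-14) = -1/14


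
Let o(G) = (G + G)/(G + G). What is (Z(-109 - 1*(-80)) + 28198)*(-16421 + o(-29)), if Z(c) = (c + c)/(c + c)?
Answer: -463027580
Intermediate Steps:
o(G) = 1 (o(G) = (2*G)/((2*G)) = (2*G)*(1/(2*G)) = 1)
Z(c) = 1 (Z(c) = (2*c)/((2*c)) = (2*c)*(1/(2*c)) = 1)
(Z(-109 - 1*(-80)) + 28198)*(-16421 + o(-29)) = (1 + 28198)*(-16421 + 1) = 28199*(-16420) = -463027580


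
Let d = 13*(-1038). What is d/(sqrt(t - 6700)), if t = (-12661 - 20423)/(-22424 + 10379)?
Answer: 6747*I*sqrt(421723555)/840296 ≈ 164.89*I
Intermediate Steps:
t = 11028/4015 (t = -33084/(-12045) = -33084*(-1/12045) = 11028/4015 ≈ 2.7467)
d = -13494
d/(sqrt(t - 6700)) = -13494/sqrt(11028/4015 - 6700) = -13494*(-I*sqrt(421723555)/1680592) = -(-6747)*I*sqrt(421723555)/840296 = 6747*I*sqrt(421723555)/840296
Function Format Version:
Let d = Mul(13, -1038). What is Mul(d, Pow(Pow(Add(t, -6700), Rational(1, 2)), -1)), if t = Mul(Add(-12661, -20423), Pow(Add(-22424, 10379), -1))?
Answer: Mul(Rational(6747, 840296), I, Pow(421723555, Rational(1, 2))) ≈ Mul(164.89, I)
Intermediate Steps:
t = Rational(11028, 4015) (t = Mul(-33084, Pow(-12045, -1)) = Mul(-33084, Rational(-1, 12045)) = Rational(11028, 4015) ≈ 2.7467)
d = -13494
Mul(d, Pow(Pow(Add(t, -6700), Rational(1, 2)), -1)) = Mul(-13494, Pow(Pow(Add(Rational(11028, 4015), -6700), Rational(1, 2)), -1)) = Mul(-13494, Pow(Pow(Rational(-26889472, 4015), Rational(1, 2)), -1)) = Mul(-13494, Pow(Mul(Rational(16, 4015), I, Pow(421723555, Rational(1, 2))), -1)) = Mul(-13494, Mul(Rational(-1, 1680592), I, Pow(421723555, Rational(1, 2)))) = Mul(Rational(6747, 840296), I, Pow(421723555, Rational(1, 2)))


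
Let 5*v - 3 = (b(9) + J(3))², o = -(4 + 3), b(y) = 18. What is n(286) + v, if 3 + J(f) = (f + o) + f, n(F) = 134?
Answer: 869/5 ≈ 173.80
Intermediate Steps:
o = -7 (o = -1*7 = -7)
J(f) = -10 + 2*f (J(f) = -3 + ((f - 7) + f) = -3 + ((-7 + f) + f) = -3 + (-7 + 2*f) = -10 + 2*f)
v = 199/5 (v = ⅗ + (18 + (-10 + 2*3))²/5 = ⅗ + (18 + (-10 + 6))²/5 = ⅗ + (18 - 4)²/5 = ⅗ + (⅕)*14² = ⅗ + (⅕)*196 = ⅗ + 196/5 = 199/5 ≈ 39.800)
n(286) + v = 134 + 199/5 = 869/5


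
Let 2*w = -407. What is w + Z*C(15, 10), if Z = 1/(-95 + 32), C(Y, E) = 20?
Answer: -25681/126 ≈ -203.82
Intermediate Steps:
w = -407/2 (w = (½)*(-407) = -407/2 ≈ -203.50)
Z = -1/63 (Z = 1/(-63) = -1/63 ≈ -0.015873)
w + Z*C(15, 10) = -407/2 - 1/63*20 = -407/2 - 20/63 = -25681/126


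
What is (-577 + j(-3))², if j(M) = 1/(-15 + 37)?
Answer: 161112249/484 ≈ 3.3288e+5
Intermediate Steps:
j(M) = 1/22
(-577 + j(-3))² = (-577 + 1/22)² = (-12693/22)² = 161112249/484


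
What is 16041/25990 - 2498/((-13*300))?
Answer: 3187073/2534025 ≈ 1.2577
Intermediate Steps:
16041/25990 - 2498/((-13*300)) = 16041*(1/25990) - 2498/(-3900) = 16041/25990 - 2498*(-1/3900) = 16041/25990 + 1249/1950 = 3187073/2534025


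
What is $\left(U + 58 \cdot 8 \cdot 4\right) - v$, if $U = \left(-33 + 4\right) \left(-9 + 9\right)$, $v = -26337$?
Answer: $28193$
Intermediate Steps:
$U = 0$ ($U = \left(-29\right) 0 = 0$)
$\left(U + 58 \cdot 8 \cdot 4\right) - v = \left(0 + 58 \cdot 8 \cdot 4\right) - -26337 = \left(0 + 58 \cdot 32\right) + 26337 = \left(0 + 1856\right) + 26337 = 1856 + 26337 = 28193$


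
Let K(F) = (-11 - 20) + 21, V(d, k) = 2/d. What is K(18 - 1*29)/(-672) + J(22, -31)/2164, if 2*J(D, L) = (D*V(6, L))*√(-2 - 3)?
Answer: 5/336 + 11*I*√5/6492 ≈ 0.014881 + 0.0037888*I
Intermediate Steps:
J(D, L) = I*D*√5/6 (J(D, L) = ((D*(2/6))*√(-2 - 3))/2 = ((D*(2*(⅙)))*√(-5))/2 = ((D*(⅓))*(I*√5))/2 = ((D/3)*(I*√5))/2 = (I*D*√5/3)/2 = I*D*√5/6)
K(F) = -10 (K(F) = -31 + 21 = -10)
K(18 - 1*29)/(-672) + J(22, -31)/2164 = -10/(-672) + ((⅙)*I*22*√5)/2164 = -10*(-1/672) + (11*I*√5/3)*(1/2164) = 5/336 + 11*I*√5/6492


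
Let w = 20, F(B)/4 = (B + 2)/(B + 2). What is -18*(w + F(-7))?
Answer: -432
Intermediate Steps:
F(B) = 4 (F(B) = 4*((B + 2)/(B + 2)) = 4*((2 + B)/(2 + B)) = 4*1 = 4)
-18*(w + F(-7)) = -18*(20 + 4) = -18*24 = -432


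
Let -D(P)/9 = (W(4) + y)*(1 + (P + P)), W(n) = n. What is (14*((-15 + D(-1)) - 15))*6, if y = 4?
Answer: 3528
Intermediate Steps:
D(P) = -72 - 144*P (D(P) = -9*(4 + 4)*(1 + (P + P)) = -72*(1 + 2*P) = -9*(8 + 16*P) = -72 - 144*P)
(14*((-15 + D(-1)) - 15))*6 = (14*((-15 + (-72 - 144*(-1))) - 15))*6 = (14*((-15 + (-72 + 144)) - 15))*6 = (14*((-15 + 72) - 15))*6 = (14*(57 - 15))*6 = (14*42)*6 = 588*6 = 3528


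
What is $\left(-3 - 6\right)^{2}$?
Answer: $81$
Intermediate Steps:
$\left(-3 - 6\right)^{2} = \left(-9\right)^{2} = 81$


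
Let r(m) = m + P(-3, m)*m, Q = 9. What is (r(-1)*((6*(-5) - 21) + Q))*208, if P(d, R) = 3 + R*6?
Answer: -17472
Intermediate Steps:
P(d, R) = 3 + 6*R
r(m) = m + m*(3 + 6*m) (r(m) = m + (3 + 6*m)*m = m + m*(3 + 6*m))
(r(-1)*((6*(-5) - 21) + Q))*208 = ((2*(-1)*(2 + 3*(-1)))*((6*(-5) - 21) + 9))*208 = ((2*(-1)*(2 - 3))*((-30 - 21) + 9))*208 = ((2*(-1)*(-1))*(-51 + 9))*208 = (2*(-42))*208 = -84*208 = -17472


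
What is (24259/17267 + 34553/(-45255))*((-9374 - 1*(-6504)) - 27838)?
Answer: -5130430536984/260472695 ≈ -19697.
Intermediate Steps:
(24259/17267 + 34553/(-45255))*((-9374 - 1*(-6504)) - 27838) = (24259*(1/17267) + 34553*(-1/45255))*((-9374 + 6504) - 27838) = (24259/17267 - 34553/45255)*(-2870 - 27838) = (501214394/781418085)*(-30708) = -5130430536984/260472695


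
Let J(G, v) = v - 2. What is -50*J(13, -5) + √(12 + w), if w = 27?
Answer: 350 + √39 ≈ 356.25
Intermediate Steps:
J(G, v) = -2 + v
-50*J(13, -5) + √(12 + w) = -50*(-2 - 5) + √(12 + 27) = -50*(-7) + √39 = 350 + √39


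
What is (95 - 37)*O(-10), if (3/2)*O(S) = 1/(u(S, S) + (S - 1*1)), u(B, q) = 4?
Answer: -116/21 ≈ -5.5238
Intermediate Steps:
O(S) = 2/(3*(3 + S)) (O(S) = 2/(3*(4 + (S - 1*1))) = 2/(3*(4 + (S - 1))) = 2/(3*(4 + (-1 + S))) = 2/(3*(3 + S)))
(95 - 37)*O(-10) = (95 - 37)*(2/(3*(3 - 10))) = 58*((⅔)/(-7)) = 58*((⅔)*(-⅐)) = 58*(-2/21) = -116/21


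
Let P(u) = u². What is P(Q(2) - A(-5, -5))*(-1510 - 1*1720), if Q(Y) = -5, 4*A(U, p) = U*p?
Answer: -3270375/8 ≈ -4.0880e+5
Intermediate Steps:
A(U, p) = U*p/4 (A(U, p) = (U*p)/4 = U*p/4)
P(Q(2) - A(-5, -5))*(-1510 - 1*1720) = (-5 - (-5)*(-5)/4)²*(-1510 - 1*1720) = (-5 - 1*25/4)²*(-1510 - 1720) = (-5 - 25/4)²*(-3230) = (-45/4)²*(-3230) = (2025/16)*(-3230) = -3270375/8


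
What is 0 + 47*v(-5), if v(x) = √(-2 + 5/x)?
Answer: 47*I*√3 ≈ 81.406*I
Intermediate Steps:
0 + 47*v(-5) = 0 + 47*√(-2 + 5/(-5)) = 0 + 47*√(-2 + 5*(-⅕)) = 0 + 47*√(-2 - 1) = 0 + 47*√(-3) = 0 + 47*(I*√3) = 0 + 47*I*√3 = 47*I*√3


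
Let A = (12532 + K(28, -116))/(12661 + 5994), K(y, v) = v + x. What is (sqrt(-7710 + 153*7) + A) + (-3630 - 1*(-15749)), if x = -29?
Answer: 226092332/18655 + I*sqrt(6639) ≈ 12120.0 + 81.48*I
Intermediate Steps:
K(y, v) = -29 + v (K(y, v) = v - 29 = -29 + v)
A = 12387/18655 (A = (12532 + (-29 - 116))/(12661 + 5994) = (12532 - 145)/18655 = 12387*(1/18655) = 12387/18655 ≈ 0.66400)
(sqrt(-7710 + 153*7) + A) + (-3630 - 1*(-15749)) = (sqrt(-7710 + 153*7) + 12387/18655) + (-3630 - 1*(-15749)) = (sqrt(-7710 + 1071) + 12387/18655) + (-3630 + 15749) = (sqrt(-6639) + 12387/18655) + 12119 = (I*sqrt(6639) + 12387/18655) + 12119 = (12387/18655 + I*sqrt(6639)) + 12119 = 226092332/18655 + I*sqrt(6639)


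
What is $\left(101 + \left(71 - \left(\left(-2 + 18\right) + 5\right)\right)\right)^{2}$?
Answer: $22801$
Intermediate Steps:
$\left(101 + \left(71 - \left(\left(-2 + 18\right) + 5\right)\right)\right)^{2} = \left(101 + \left(71 - \left(16 + 5\right)\right)\right)^{2} = \left(101 + \left(71 - 21\right)\right)^{2} = \left(101 + 50\right)^{2} = 151^{2} = 22801$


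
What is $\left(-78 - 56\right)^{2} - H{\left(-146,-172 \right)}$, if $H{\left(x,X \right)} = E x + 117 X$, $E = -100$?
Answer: $23480$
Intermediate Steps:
$H{\left(x,X \right)} = - 100 x + 117 X$
$\left(-78 - 56\right)^{2} - H{\left(-146,-172 \right)} = \left(-78 - 56\right)^{2} - \left(\left(-100\right) \left(-146\right) + 117 \left(-172\right)\right) = \left(-134\right)^{2} - \left(14600 - 20124\right) = 17956 - -5524 = 17956 + 5524 = 23480$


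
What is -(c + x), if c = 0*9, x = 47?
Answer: -47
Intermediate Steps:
c = 0
-(c + x) = -(0 + 47) = -1*47 = -47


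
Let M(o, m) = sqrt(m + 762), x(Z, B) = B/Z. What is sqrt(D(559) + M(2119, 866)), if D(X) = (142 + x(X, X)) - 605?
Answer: sqrt(-462 + 2*sqrt(407)) ≈ 20.534*I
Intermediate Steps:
D(X) = -462 (D(X) = (142 + X/X) - 605 = (142 + 1) - 605 = 143 - 605 = -462)
M(o, m) = sqrt(762 + m)
sqrt(D(559) + M(2119, 866)) = sqrt(-462 + sqrt(762 + 866)) = sqrt(-462 + sqrt(1628)) = sqrt(-462 + 2*sqrt(407))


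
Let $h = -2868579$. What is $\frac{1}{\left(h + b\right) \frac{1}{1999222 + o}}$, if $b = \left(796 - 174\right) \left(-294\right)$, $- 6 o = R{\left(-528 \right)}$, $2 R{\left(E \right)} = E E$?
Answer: $- \frac{1975990}{3051447} \approx -0.64756$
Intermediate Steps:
$R{\left(E \right)} = \frac{E^{2}}{2}$ ($R{\left(E \right)} = \frac{E E}{2} = \frac{E^{2}}{2}$)
$o = -23232$ ($o = - \frac{\frac{1}{2} \left(-528\right)^{2}}{6} = - \frac{\frac{1}{2} \cdot 278784}{6} = \left(- \frac{1}{6}\right) 139392 = -23232$)
$b = -182868$ ($b = 622 \left(-294\right) = -182868$)
$\frac{1}{\left(h + b\right) \frac{1}{1999222 + o}} = \frac{1}{\left(-2868579 - 182868\right) \frac{1}{1999222 - 23232}} = \frac{1}{\left(-3051447\right) \frac{1}{1975990}} = \frac{1}{- \frac{3051447}{1975990}} = - \frac{1975990}{3051447}$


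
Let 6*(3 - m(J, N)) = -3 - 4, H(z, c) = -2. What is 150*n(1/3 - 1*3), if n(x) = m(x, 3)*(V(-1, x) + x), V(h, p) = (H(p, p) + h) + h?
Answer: -12500/3 ≈ -4166.7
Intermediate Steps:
m(J, N) = 25/6 (m(J, N) = 3 - (-3 - 4)/6 = 3 - ⅙*(-7) = 3 + 7/6 = 25/6)
V(h, p) = -2 + 2*h (V(h, p) = (-2 + h) + h = -2 + 2*h)
n(x) = -50/3 + 25*x/6 (n(x) = 25*((-2 + 2*(-1)) + x)/6 = 25*((-2 - 2) + x)/6 = 25*(-4 + x)/6 = -50/3 + 25*x/6)
150*n(1/3 - 1*3) = 150*(-50/3 + 25*(1/3 - 1*3)/6) = 150*(-50/3 + 25*(⅓ - 3)/6) = 150*(-50/3 + (25/6)*(-8/3)) = 150*(-50/3 - 100/9) = 150*(-250/9) = -12500/3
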